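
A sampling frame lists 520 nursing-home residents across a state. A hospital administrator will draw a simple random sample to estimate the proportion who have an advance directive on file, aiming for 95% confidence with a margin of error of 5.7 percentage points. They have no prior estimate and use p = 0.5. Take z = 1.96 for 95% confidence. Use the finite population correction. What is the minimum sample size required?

189

Unadjusted: n₀ = 1.96² × 0.50 × 0.50 / 0.057² ≈ 295.60, so n₀ = 296.
Finite population correction with N = 520: n = n₀ / (1 + (n₀−1)/N) = 296 / (1 + 295/520) = 296 / 1.5673 ≈ 188.86.
Rounding up, n = 189.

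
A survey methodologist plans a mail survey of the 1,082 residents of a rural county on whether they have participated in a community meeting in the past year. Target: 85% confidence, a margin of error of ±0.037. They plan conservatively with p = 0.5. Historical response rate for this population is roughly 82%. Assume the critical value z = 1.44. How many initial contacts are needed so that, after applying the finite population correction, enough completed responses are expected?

343

Completed interviews needed (unadjusted): n₀ = 1.44² × 0.2500 / 0.037² ≈ 378.67 → 379.
FPC for N = 1,082: n = 379 / (1 + 378/1082) = 379 / 1.3494 ≈ 280.88 → 281.
At an 82% response rate, contacts needed = 281 / 0.82 ≈ 342.68 → 343.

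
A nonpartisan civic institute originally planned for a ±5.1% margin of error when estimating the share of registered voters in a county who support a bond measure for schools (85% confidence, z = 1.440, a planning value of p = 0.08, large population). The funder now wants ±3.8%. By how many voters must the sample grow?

At ±5.1%: n = 1.440² × 0.0736 / 0.051² ≈ 58.68 → 59.
At ±3.8%: n = 1.440² × 0.0736 / 0.038² ≈ 105.69 → 106.
Additional respondents: 106 − 59 = 47.

47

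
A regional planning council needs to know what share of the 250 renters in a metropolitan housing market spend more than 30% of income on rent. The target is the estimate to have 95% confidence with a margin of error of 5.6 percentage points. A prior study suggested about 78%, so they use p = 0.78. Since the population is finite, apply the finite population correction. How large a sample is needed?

For 95% confidence, z = 1.96.
Unadjusted: n₀ = 1.96² × 0.78 × 0.22 / 0.056² ≈ 210.21, so n₀ = 211.
Finite population correction with N = 250: n = n₀ / (1 + (n₀−1)/N) = 211 / (1 + 210/250) = 211 / 1.8400 ≈ 114.67.
Rounding up, n = 115.

115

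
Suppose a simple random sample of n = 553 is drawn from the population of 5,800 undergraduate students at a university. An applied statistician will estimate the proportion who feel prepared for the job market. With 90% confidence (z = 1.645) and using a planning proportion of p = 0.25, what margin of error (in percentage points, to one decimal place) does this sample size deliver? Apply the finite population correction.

Finite-population factor: (N−n)/(N−1) = (5800−553)/(5800−1) = 0.9048.
SE(p̂) = √[p(1−p)/n · (N−n)/(N−1)] = √[0.1875/553 × 0.9048] = 0.01752.
E = z × SE = 1.645 × 0.01752 = 0.02881 ≈ 2.9 percentage points.

2.9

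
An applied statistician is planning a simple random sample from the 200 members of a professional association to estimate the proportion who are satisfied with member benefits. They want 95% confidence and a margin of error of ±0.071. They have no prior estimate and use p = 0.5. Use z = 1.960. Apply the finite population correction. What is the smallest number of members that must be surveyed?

Unadjusted: n₀ = 1.960² × 0.50 × 0.50 / 0.071² ≈ 190.52, so n₀ = 191.
Finite population correction with N = 200: n = n₀ / (1 + (n₀−1)/N) = 191 / (1 + 190/200) = 191 / 1.9500 ≈ 97.95.
Rounding up, n = 98.

98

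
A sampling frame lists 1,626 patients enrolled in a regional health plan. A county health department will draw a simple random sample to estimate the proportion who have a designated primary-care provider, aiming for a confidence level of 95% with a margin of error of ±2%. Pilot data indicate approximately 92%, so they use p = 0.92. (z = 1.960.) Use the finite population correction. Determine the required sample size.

493

Unadjusted: n₀ = 1.960² × 0.92 × 0.08 / 0.020² ≈ 706.85, so n₀ = 707.
Finite population correction with N = 1,626: n = n₀ / (1 + (n₀−1)/N) = 707 / (1 + 706/1626) = 707 / 1.4342 ≈ 492.96.
Rounding up, n = 493.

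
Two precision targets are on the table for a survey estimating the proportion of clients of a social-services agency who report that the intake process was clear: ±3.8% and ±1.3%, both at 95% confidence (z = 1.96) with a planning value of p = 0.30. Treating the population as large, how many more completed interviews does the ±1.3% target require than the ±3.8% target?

4215

At ±3.8%: n = 1.96² × 0.2100 / 0.038² ≈ 558.68 → 559.
At ±1.3%: n = 1.96² × 0.2100 / 0.013² ≈ 4773.59 → 4774.
Additional respondents: 4774 − 559 = 4215.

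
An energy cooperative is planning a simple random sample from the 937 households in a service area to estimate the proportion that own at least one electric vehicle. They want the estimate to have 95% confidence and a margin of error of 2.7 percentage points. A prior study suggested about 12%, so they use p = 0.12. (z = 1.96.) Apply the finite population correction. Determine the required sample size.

Unadjusted: n₀ = 1.96² × 0.12 × 0.88 / 0.027² ≈ 556.48, so n₀ = 557.
Finite population correction with N = 937: n = n₀ / (1 + (n₀−1)/N) = 557 / (1 + 556/937) = 557 / 1.5934 ≈ 349.57.
Rounding up, n = 350.

350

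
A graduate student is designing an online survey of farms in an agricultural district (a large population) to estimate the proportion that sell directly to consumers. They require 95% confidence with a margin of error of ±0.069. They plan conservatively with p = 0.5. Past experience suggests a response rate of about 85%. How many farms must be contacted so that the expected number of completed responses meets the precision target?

For 95% confidence, z = 1.960.
Completed interviews needed: n₀ = 1.960² × 0.2500 / 0.069² ≈ 201.72 → 202.
At an 85% response rate, contacts needed = 202 / 0.85 ≈ 237.65 → 238.

238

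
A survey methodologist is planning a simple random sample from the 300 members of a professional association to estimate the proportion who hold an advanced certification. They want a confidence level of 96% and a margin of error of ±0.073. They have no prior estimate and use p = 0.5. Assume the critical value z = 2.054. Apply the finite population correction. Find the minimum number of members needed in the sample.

120

Unadjusted: n₀ = 2.054² × 0.50 × 0.50 / 0.073² ≈ 197.92, so n₀ = 198.
Finite population correction with N = 300: n = n₀ / (1 + (n₀−1)/N) = 198 / (1 + 197/300) = 198 / 1.6567 ≈ 119.52.
Rounding up, n = 120.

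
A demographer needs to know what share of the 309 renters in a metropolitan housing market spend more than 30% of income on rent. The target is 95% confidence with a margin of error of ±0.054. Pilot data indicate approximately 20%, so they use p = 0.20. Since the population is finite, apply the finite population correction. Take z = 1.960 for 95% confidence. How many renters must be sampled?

Unadjusted: n₀ = 1.960² × 0.20 × 0.80 / 0.054² ≈ 210.79, so n₀ = 211.
Finite population correction with N = 309: n = n₀ / (1 + (n₀−1)/N) = 211 / (1 + 210/309) = 211 / 1.6796 ≈ 125.62.
Rounding up, n = 126.

126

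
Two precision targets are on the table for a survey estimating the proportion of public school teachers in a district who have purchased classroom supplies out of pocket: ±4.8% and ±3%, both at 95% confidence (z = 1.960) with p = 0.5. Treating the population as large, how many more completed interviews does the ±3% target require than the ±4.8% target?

At ±4.8%: n = 1.960² × 0.2500 / 0.048² ≈ 416.84 → 417.
At ±3%: n = 1.960² × 0.2500 / 0.030² ≈ 1067.11 → 1068.
Additional respondents: 1068 − 417 = 651.

651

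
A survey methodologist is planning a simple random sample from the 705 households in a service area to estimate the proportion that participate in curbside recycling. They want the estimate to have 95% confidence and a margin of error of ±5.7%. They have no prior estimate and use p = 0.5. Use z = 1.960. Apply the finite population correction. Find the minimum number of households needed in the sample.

209

Unadjusted: n₀ = 1.960² × 0.50 × 0.50 / 0.057² ≈ 295.60, so n₀ = 296.
Finite population correction with N = 705: n = n₀ / (1 + (n₀−1)/N) = 296 / (1 + 295/705) = 296 / 1.4184 ≈ 208.68.
Rounding up, n = 209.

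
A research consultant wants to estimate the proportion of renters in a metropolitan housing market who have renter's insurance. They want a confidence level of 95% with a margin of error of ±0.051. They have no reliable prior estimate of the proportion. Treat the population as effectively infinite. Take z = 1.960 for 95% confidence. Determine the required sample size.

370

With no prior estimate, use p = 0.5, giving p(1−p) = 0.25.
n = z²·p(1−p)/E² = 1.960² × 0.2500 / 0.051² = 3.8416 × 0.2500 / 0.002601 ≈ 369.24.
Rounding up gives n = 370.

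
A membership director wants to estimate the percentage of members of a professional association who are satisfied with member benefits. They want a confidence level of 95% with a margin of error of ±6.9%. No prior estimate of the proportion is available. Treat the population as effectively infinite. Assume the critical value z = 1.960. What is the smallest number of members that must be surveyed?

202

With no prior estimate, use p = 0.5, giving p(1−p) = 0.25.
n = z²·p(1−p)/E² = 1.960² × 0.2500 / 0.069² = 3.8416 × 0.2500 / 0.004761 ≈ 201.72.
Rounding up gives n = 202.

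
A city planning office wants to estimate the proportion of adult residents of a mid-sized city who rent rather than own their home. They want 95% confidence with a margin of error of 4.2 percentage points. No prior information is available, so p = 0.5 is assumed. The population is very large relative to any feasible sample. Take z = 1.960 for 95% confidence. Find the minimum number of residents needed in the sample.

With p = 0.5, p(1−p) = 0.25.
n = z²·p(1−p)/E² = 1.960² × 0.2500 / 0.042² = 3.8416 × 0.2500 / 0.001764 ≈ 544.44.
Rounding up gives n = 545.

545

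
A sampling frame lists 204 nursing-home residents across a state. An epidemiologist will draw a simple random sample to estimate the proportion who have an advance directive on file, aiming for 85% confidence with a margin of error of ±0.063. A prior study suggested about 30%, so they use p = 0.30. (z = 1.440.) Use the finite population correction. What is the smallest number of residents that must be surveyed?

72

Unadjusted: n₀ = 1.440² × 0.30 × 0.70 / 0.063² ≈ 109.71, so n₀ = 110.
Finite population correction with N = 204: n = n₀ / (1 + (n₀−1)/N) = 110 / (1 + 109/204) = 110 / 1.5343 ≈ 71.69.
Rounding up, n = 72.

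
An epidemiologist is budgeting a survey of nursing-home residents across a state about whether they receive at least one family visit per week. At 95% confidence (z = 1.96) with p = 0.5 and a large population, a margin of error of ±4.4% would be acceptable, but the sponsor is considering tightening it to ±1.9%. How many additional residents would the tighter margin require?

At ±4.4%: n = 1.96² × 0.2500 / 0.044² ≈ 496.07 → 497.
At ±1.9%: n = 1.96² × 0.2500 / 0.019² ≈ 2660.39 → 2661.
Additional respondents: 2661 − 497 = 2164.

2164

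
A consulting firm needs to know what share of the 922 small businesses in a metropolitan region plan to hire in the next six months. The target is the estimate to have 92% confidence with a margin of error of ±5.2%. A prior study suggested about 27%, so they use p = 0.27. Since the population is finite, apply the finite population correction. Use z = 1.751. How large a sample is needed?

181

Unadjusted: n₀ = 1.751² × 0.27 × 0.73 / 0.052² ≈ 223.49, so n₀ = 224.
Finite population correction with N = 922: n = n₀ / (1 + (n₀−1)/N) = 224 / (1 + 223/922) = 224 / 1.2419 ≈ 180.37.
Rounding up, n = 181.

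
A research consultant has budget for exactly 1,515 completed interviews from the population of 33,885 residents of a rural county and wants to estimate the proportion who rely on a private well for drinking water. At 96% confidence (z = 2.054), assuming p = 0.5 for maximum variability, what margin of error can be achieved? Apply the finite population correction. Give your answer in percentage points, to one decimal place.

Finite-population factor: (N−n)/(N−1) = (33885−1515)/(33885−1) = 0.9553.
SE(p̂) = √[p(1−p)/n · (N−n)/(N−1)] = √[0.2500/1515 × 0.9553] = 0.01256.
E = z × SE = 2.054 × 0.01256 = 0.02579 ≈ 2.6 percentage points.

2.6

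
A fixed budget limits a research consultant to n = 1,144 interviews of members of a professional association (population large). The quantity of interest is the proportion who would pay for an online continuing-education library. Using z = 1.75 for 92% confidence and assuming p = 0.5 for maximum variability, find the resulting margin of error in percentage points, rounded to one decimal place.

2.6

SE(p̂) = √[p(1−p)/n] = √[0.2500/1144] = 0.01478.
E = z × SE = 1.75 × 0.01478 = 0.02587, or 2.6 percentage points.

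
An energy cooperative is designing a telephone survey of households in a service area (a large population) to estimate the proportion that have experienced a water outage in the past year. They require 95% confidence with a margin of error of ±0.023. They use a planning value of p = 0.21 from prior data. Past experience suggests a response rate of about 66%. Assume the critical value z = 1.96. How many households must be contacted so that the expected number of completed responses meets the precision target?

1826

Completed interviews needed: n₀ = 1.96² × 0.1659 / 0.023² ≈ 1204.77 → 1205.
At a 66% response rate, contacts needed = 1205 / 0.66 ≈ 1825.76 → 1826.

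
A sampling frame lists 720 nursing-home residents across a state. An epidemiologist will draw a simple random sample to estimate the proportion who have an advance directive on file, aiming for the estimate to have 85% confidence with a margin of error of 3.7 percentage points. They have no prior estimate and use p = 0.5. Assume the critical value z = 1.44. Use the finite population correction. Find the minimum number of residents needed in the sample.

Unadjusted: n₀ = 1.44² × 0.50 × 0.50 / 0.037² ≈ 378.67, so n₀ = 379.
Finite population correction with N = 720: n = n₀ / (1 + (n₀−1)/N) = 379 / (1 + 378/720) = 379 / 1.5250 ≈ 248.52.
Rounding up, n = 249.

249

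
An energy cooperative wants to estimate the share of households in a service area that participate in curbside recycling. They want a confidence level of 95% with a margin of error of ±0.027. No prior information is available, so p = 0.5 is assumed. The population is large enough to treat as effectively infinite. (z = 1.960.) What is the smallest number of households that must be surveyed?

With p = 0.5, p(1−p) = 0.25.
n = z²·p(1−p)/E² = 1.960² × 0.2500 / 0.027² = 3.8416 × 0.2500 / 0.000729 ≈ 1317.42.
Rounding up gives n = 1318.

1318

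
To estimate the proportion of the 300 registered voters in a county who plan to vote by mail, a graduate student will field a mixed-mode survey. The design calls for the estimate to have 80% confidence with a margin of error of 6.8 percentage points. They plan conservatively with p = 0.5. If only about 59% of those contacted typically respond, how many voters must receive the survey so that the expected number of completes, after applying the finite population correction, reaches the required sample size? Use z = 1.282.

Completed interviews needed (unadjusted): n₀ = 1.282² × 0.2500 / 0.068² ≈ 88.86 → 89.
FPC for N = 300: n = 89 / (1 + 88/300) = 89 / 1.2933 ≈ 68.81 → 69.
At a 59% response rate, contacts needed = 69 / 0.59 ≈ 116.95 → 117.

117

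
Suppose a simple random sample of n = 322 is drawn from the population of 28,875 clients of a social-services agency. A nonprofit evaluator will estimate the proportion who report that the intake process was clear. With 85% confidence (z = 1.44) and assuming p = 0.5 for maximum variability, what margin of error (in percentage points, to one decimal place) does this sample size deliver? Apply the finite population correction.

Finite-population factor: (N−n)/(N−1) = (28875−322)/(28875−1) = 0.9889.
SE(p̂) = √[p(1−p)/n · (N−n)/(N−1)] = √[0.2500/322 × 0.9889] = 0.02771.
E = z × SE = 1.44 × 0.02771 = 0.03990 ≈ 4.0 percentage points.

4.0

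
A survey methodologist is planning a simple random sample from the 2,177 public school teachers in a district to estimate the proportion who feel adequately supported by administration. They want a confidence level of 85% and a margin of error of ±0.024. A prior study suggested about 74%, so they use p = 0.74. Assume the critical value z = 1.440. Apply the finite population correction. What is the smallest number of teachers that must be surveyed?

Unadjusted: n₀ = 1.440² × 0.74 × 0.26 / 0.024² ≈ 692.64, so n₀ = 693.
Finite population correction with N = 2,177: n = n₀ / (1 + (n₀−1)/N) = 693 / (1 + 692/2177) = 693 / 1.3179 ≈ 525.85.
Rounding up, n = 526.

526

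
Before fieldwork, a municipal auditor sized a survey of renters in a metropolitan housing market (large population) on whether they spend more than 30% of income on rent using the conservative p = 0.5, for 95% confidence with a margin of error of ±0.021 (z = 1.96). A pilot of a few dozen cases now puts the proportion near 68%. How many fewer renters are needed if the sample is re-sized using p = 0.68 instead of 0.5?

Conservative (p = 0.5): n = 1.96² × 0.25 / 0.021² ≈ 2177.78 → 2178.
Using p = 0.68: p(1−p) = 0.2176, so n = 1.96² × 0.2176 / 0.021² ≈ 1895.54 → 1896.
Reduction: 2178 − 1896 = 282.

282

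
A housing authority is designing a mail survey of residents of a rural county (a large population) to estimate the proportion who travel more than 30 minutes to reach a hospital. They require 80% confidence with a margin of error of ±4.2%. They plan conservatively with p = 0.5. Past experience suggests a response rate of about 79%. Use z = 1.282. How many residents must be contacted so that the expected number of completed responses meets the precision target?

Completed interviews needed: n₀ = 1.282² × 0.2500 / 0.042² ≈ 232.93 → 233.
At a 79% response rate, contacts needed = 233 / 0.79 ≈ 294.94 → 295.

295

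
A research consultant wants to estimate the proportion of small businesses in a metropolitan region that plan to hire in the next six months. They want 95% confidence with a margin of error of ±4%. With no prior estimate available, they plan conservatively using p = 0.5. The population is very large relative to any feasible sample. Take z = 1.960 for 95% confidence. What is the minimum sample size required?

601

With p = 0.5, p(1−p) = 0.25.
n = z²·p(1−p)/E² = 1.960² × 0.2500 / 0.040² = 3.8416 × 0.2500 / 0.001600 ≈ 600.25.
Rounding up gives n = 601.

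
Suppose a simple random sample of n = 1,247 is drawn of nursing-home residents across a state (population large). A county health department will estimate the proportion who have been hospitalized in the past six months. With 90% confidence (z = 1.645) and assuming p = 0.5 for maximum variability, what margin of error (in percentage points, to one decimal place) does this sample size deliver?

2.3

SE(p̂) = √[p(1−p)/n] = √[0.2500/1247] = 0.01416.
E = z × SE = 1.645 × 0.01416 = 0.02329, or 2.3 percentage points.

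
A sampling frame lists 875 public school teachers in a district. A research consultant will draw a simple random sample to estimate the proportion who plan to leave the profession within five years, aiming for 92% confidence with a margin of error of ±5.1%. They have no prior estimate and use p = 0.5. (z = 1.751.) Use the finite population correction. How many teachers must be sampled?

221

Unadjusted: n₀ = 1.751² × 0.50 × 0.50 / 0.051² ≈ 294.69, so n₀ = 295.
Finite population correction with N = 875: n = n₀ / (1 + (n₀−1)/N) = 295 / (1 + 294/875) = 295 / 1.3360 ≈ 220.81.
Rounding up, n = 221.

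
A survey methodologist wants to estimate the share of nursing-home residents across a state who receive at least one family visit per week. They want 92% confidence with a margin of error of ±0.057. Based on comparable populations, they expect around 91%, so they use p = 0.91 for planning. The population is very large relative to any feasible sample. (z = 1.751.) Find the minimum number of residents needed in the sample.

With p = 0.91, p(1−p) = 0.0819.
n = z²·p(1−p)/E² = 1.751² × 0.0819 / 0.057² = 3.0660 × 0.0819 / 0.003249 ≈ 77.29.
Rounding up gives n = 78.

78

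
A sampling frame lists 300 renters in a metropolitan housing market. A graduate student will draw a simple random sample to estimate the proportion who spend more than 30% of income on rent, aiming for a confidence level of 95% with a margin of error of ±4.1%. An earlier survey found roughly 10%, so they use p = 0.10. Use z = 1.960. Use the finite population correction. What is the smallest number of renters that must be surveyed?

Unadjusted: n₀ = 1.960² × 0.10 × 0.90 / 0.041² ≈ 205.68, so n₀ = 206.
Finite population correction with N = 300: n = n₀ / (1 + (n₀−1)/N) = 206 / (1 + 205/300) = 206 / 1.6833 ≈ 122.38.
Rounding up, n = 123.

123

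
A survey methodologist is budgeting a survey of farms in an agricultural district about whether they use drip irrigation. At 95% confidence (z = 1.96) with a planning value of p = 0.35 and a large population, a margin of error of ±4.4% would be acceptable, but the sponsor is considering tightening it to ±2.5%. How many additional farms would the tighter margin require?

At ±4.4%: n = 1.96² × 0.2275 / 0.044² ≈ 451.43 → 452.
At ±2.5%: n = 1.96² × 0.2275 / 0.025² ≈ 1398.34 → 1399.
Additional respondents: 1399 − 452 = 947.

947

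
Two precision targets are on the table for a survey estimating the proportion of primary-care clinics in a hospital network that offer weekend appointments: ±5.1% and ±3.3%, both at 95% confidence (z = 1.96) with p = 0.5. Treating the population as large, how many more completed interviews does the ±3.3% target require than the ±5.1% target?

At ±5.1%: n = 1.96² × 0.2500 / 0.051² ≈ 369.24 → 370.
At ±3.3%: n = 1.96² × 0.2500 / 0.033² ≈ 881.91 → 882.
Additional respondents: 882 − 370 = 512.

512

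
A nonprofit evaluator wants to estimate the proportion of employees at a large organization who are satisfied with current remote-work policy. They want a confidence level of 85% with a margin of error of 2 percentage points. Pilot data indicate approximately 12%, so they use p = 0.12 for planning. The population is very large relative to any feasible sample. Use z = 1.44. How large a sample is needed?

548

With p = 0.12, p(1−p) = 0.1056.
n = z²·p(1−p)/E² = 1.44² × 0.1056 / 0.020² = 2.0736 × 0.1056 / 0.000400 ≈ 547.43.
Rounding up gives n = 548.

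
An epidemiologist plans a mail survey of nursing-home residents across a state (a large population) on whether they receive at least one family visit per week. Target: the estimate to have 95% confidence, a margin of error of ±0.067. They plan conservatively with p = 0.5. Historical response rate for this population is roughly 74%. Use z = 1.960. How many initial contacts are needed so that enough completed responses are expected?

Completed interviews needed: n₀ = 1.960² × 0.2500 / 0.067² ≈ 213.95 → 214.
At a 74% response rate, contacts needed = 214 / 0.74 ≈ 289.19 → 290.

290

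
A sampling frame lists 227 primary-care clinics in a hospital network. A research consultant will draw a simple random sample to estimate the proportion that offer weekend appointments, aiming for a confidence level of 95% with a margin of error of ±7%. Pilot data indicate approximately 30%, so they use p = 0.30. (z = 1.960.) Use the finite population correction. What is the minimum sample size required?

96

Unadjusted: n₀ = 1.960² × 0.30 × 0.70 / 0.070² ≈ 164.64, so n₀ = 165.
Finite population correction with N = 227: n = n₀ / (1 + (n₀−1)/N) = 165 / (1 + 164/227) = 165 / 1.7225 ≈ 95.79.
Rounding up, n = 96.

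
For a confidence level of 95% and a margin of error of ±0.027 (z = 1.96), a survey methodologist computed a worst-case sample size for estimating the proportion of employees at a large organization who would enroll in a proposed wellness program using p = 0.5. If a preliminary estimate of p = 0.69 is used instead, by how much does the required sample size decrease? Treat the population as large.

Conservative (p = 0.5): n = 1.96² × 0.25 / 0.027² ≈ 1317.42 → 1318.
Using p = 0.69: p(1−p) = 0.2139, so n = 1.96² × 0.2139 / 0.027² ≈ 1127.19 → 1128.
Reduction: 1318 − 1128 = 190.

190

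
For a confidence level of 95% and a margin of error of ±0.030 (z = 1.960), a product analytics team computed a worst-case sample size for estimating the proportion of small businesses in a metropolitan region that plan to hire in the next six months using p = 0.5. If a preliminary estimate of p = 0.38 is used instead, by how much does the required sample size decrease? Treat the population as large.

62

Conservative (p = 0.5): n = 1.960² × 0.25 / 0.030² ≈ 1067.11 → 1068.
Using p = 0.38: p(1−p) = 0.2356, so n = 1.960² × 0.2356 / 0.030² ≈ 1005.65 → 1006.
Reduction: 1068 − 1006 = 62.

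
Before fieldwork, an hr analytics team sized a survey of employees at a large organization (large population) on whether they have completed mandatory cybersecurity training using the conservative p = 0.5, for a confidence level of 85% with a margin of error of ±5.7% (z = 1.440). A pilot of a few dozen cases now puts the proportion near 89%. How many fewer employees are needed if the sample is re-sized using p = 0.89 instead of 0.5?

Conservative (p = 0.5): n = 1.440² × 0.25 / 0.057² ≈ 159.56 → 160.
Using p = 0.89: p(1−p) = 0.0979, so n = 1.440² × 0.0979 / 0.057² ≈ 62.48 → 63.
Reduction: 160 − 63 = 97.

97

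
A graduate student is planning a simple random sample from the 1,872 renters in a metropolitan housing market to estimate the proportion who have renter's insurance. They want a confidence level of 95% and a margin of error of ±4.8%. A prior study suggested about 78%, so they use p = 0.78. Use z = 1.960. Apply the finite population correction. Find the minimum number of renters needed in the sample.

249

Unadjusted: n₀ = 1.960² × 0.78 × 0.22 / 0.048² ≈ 286.12, so n₀ = 287.
Finite population correction with N = 1,872: n = n₀ / (1 + (n₀−1)/N) = 287 / (1 + 286/1872) = 287 / 1.1528 ≈ 248.96.
Rounding up, n = 249.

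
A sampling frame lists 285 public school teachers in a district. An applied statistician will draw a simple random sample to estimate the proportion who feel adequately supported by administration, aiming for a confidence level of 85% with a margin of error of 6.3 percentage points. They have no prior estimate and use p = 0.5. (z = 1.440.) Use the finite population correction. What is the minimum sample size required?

90

Unadjusted: n₀ = 1.440² × 0.50 × 0.50 / 0.063² ≈ 130.61, so n₀ = 131.
Finite population correction with N = 285: n = n₀ / (1 + (n₀−1)/N) = 131 / (1 + 130/285) = 131 / 1.4561 ≈ 89.96.
Rounding up, n = 90.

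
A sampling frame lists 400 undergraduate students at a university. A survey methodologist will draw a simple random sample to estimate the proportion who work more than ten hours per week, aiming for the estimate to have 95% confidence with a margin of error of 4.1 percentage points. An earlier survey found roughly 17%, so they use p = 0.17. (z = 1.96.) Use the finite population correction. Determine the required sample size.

Unadjusted: n₀ = 1.96² × 0.17 × 0.83 / 0.041² ≈ 322.46, so n₀ = 323.
Finite population correction with N = 400: n = n₀ / (1 + (n₀−1)/N) = 323 / (1 + 322/400) = 323 / 1.8050 ≈ 178.95.
Rounding up, n = 179.

179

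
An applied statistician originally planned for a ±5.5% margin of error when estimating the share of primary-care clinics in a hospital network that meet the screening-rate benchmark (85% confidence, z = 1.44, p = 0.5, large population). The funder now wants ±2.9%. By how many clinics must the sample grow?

445

At ±5.5%: n = 1.44² × 0.2500 / 0.055² ≈ 171.37 → 172.
At ±2.9%: n = 1.44² × 0.2500 / 0.029² ≈ 616.41 → 617.
Additional respondents: 617 − 172 = 445.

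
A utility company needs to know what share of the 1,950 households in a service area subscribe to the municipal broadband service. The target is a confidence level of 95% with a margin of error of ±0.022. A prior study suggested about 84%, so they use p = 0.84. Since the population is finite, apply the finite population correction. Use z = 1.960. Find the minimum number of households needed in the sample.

Unadjusted: n₀ = 1.960² × 0.84 × 0.16 / 0.022² ≈ 1066.76, so n₀ = 1067.
Finite population correction with N = 1,950: n = n₀ / (1 + (n₀−1)/N) = 1067 / (1 + 1066/1950) = 1067 / 1.5467 ≈ 689.87.
Rounding up, n = 690.

690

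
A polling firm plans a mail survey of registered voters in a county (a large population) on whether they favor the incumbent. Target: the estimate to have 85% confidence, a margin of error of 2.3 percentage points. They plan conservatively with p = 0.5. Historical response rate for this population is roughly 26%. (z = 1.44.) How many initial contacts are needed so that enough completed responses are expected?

3770

Completed interviews needed: n₀ = 1.44² × 0.2500 / 0.023² ≈ 979.96 → 980.
At a 26% response rate, contacts needed = 980 / 0.26 ≈ 3769.23 → 3770.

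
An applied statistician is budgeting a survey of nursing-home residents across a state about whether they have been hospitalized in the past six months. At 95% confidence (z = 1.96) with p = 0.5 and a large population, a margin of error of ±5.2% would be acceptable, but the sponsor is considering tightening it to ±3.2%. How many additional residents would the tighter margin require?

582

At ±5.2%: n = 1.96² × 0.2500 / 0.052² ≈ 355.18 → 356.
At ±3.2%: n = 1.96² × 0.2500 / 0.032² ≈ 937.89 → 938.
Additional respondents: 938 − 356 = 582.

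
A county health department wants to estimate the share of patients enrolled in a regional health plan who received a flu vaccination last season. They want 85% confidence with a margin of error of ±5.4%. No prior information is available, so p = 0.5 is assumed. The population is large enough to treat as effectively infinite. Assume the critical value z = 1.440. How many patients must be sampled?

With p = 0.5, p(1−p) = 0.25.
n = z²·p(1−p)/E² = 1.440² × 0.2500 / 0.054² = 2.0736 × 0.2500 / 0.002916 ≈ 177.78.
Rounding up gives n = 178.

178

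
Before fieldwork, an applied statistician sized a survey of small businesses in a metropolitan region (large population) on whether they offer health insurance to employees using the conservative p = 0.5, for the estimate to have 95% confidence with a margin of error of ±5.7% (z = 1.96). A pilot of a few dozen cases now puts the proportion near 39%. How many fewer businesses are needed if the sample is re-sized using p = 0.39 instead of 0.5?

14

Conservative (p = 0.5): n = 1.96² × 0.25 / 0.057² ≈ 295.60 → 296.
Using p = 0.39: p(1−p) = 0.2379, so n = 1.96² × 0.2379 / 0.057² ≈ 281.29 → 282.
Reduction: 296 − 282 = 14.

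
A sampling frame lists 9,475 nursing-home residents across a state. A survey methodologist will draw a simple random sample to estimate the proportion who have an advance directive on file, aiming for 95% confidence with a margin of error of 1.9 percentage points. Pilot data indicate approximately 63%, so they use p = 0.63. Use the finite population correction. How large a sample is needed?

1967

For 95% confidence, z = 1.96.
Unadjusted: n₀ = 1.96² × 0.63 × 0.37 / 0.019² ≈ 2480.55, so n₀ = 2481.
Finite population correction with N = 9,475: n = n₀ / (1 + (n₀−1)/N) = 2481 / (1 + 2480/9475) = 2481 / 1.2617 ≈ 1966.33.
Rounding up, n = 1967.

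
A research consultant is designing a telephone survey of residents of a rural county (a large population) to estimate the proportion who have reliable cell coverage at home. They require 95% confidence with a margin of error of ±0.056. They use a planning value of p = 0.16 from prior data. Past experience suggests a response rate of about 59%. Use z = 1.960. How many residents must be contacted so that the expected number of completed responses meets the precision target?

280

Completed interviews needed: n₀ = 1.960² × 0.1344 / 0.056² ≈ 164.64 → 165.
At a 59% response rate, contacts needed = 165 / 0.59 ≈ 279.66 → 280.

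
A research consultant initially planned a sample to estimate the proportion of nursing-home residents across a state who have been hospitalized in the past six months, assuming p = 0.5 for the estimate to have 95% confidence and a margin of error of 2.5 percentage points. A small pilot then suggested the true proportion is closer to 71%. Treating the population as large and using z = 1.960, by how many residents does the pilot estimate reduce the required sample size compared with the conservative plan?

Conservative (p = 0.5): n = 1.960² × 0.25 / 0.025² ≈ 1536.64 → 1537.
Using p = 0.71: p(1−p) = 0.2059, so n = 1.960² × 0.2059 / 0.025² ≈ 1265.58 → 1266.
Reduction: 1537 − 1266 = 271.

271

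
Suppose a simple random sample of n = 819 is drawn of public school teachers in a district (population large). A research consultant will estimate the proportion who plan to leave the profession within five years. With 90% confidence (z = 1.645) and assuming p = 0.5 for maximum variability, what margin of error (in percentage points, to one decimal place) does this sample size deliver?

2.9

SE(p̂) = √[p(1−p)/n] = √[0.2500/819] = 0.01747.
E = z × SE = 1.645 × 0.01747 = 0.02874, or 2.9 percentage points.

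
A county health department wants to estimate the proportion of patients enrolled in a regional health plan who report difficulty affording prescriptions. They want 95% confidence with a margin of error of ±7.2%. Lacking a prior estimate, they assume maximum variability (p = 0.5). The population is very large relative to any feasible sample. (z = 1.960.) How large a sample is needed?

186

With p = 0.5, p(1−p) = 0.25.
n = z²·p(1−p)/E² = 1.960² × 0.2500 / 0.072² = 3.8416 × 0.2500 / 0.005184 ≈ 185.26.
Rounding up gives n = 186.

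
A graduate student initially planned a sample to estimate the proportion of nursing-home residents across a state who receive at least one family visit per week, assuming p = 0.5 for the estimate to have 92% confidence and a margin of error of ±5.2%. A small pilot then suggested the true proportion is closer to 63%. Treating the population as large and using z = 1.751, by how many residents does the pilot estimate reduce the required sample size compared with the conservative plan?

19

Conservative (p = 0.5): n = 1.751² × 0.25 / 0.052² ≈ 283.47 → 284.
Using p = 0.63: p(1−p) = 0.2331, so n = 1.751² × 0.2331 / 0.052² ≈ 264.31 → 265.
Reduction: 284 − 265 = 19.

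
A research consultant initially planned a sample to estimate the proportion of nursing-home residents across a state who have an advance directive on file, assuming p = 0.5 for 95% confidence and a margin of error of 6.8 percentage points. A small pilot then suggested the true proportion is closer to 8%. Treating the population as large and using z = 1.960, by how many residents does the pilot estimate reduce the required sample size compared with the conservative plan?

146

Conservative (p = 0.5): n = 1.960² × 0.25 / 0.068² ≈ 207.70 → 208.
Using p = 0.08: p(1−p) = 0.0736, so n = 1.960² × 0.0736 / 0.068² ≈ 61.15 → 62.
Reduction: 208 − 62 = 146.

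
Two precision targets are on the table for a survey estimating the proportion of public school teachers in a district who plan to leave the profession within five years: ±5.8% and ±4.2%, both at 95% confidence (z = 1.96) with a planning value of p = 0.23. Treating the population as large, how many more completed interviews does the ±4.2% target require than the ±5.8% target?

183

At ±5.8%: n = 1.96² × 0.1771 / 0.058² ≈ 202.24 → 203.
At ±4.2%: n = 1.96² × 0.1771 / 0.042² ≈ 385.68 → 386.
Additional respondents: 386 − 203 = 183.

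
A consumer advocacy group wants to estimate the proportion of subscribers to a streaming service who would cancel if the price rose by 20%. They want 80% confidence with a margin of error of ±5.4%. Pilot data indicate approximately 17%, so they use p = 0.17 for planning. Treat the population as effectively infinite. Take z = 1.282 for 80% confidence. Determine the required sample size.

With p = 0.17, p(1−p) = 0.1411.
n = z²·p(1−p)/E² = 1.282² × 0.1411 / 0.054² = 1.6435 × 0.1411 / 0.002916 ≈ 79.53.
Rounding up gives n = 80.

80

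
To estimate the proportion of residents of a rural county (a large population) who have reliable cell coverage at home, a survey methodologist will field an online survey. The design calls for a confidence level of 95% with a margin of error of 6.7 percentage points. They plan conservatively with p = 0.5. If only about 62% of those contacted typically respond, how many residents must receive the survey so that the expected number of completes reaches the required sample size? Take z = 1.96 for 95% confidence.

Completed interviews needed: n₀ = 1.96² × 0.2500 / 0.067² ≈ 213.95 → 214.
At a 62% response rate, contacts needed = 214 / 0.62 ≈ 345.16 → 346.

346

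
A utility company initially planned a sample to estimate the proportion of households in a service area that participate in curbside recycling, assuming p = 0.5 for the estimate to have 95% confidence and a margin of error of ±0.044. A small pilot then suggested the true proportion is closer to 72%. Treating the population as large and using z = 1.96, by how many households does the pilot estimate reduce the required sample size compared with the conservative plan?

96

Conservative (p = 0.5): n = 1.96² × 0.25 / 0.044² ≈ 496.07 → 497.
Using p = 0.72: p(1−p) = 0.2016, so n = 1.96² × 0.2016 / 0.044² ≈ 400.03 → 401.
Reduction: 497 − 401 = 96.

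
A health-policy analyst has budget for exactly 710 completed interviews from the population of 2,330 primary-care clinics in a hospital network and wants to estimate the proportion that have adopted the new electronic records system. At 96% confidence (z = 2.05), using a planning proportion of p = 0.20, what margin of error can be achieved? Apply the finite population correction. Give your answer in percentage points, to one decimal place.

Finite-population factor: (N−n)/(N−1) = (2330−710)/(2330−1) = 0.6956.
SE(p̂) = √[p(1−p)/n · (N−n)/(N−1)] = √[0.1600/710 × 0.6956] = 0.01252.
E = z × SE = 2.05 × 0.01252 = 0.02567 ≈ 2.6 percentage points.

2.6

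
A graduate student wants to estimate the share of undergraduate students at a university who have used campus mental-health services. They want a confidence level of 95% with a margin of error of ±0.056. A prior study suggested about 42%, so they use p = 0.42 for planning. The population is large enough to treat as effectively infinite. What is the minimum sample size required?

299

For 95% confidence, z = 1.960.
With p = 0.42, p(1−p) = 0.2436.
n = z²·p(1−p)/E² = 1.960² × 0.2436 / 0.056² = 3.8416 × 0.2436 / 0.003136 ≈ 298.41.
Rounding up gives n = 299.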